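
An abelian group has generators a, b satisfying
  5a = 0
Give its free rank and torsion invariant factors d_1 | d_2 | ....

rank_ℚ(R)=1; free=2−1=1
SNF(R) diag = [5] → torsion [5]

Answer: M ≅ ℤ^1 ⊕ ℤ/5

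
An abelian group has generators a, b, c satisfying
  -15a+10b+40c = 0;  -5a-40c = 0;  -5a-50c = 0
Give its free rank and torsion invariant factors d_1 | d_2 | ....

rank_ℚ(R)=3; free=3−3=0
SNF(R) diag = [5, 10, 10] → torsion [5, 10, 10]

Answer: M ≅ ℤ/5 ⊕ ℤ/10 ⊕ ℤ/10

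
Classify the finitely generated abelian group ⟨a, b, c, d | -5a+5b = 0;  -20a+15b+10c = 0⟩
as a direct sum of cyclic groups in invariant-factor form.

rank_ℚ(R)=2; free=4−2=2
SNF(R) diag = [5, 5] → torsion [5, 5]

Answer: M ≅ ℤ^2 ⊕ ℤ/5 ⊕ ℤ/5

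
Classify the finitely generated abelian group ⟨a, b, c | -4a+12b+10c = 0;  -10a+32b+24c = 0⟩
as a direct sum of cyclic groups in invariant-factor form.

rank_ℚ(R)=2; free=3−2=1
SNF(R) diag = [2, 2] → torsion [2, 2]

Answer: M ≅ ℤ^1 ⊕ ℤ/2 ⊕ ℤ/2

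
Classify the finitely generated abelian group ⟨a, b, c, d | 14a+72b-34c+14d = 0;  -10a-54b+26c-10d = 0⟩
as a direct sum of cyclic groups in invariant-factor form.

Answer: M ≅ ℤ^2 ⊕ ℤ/2 ⊕ ℤ/6

Derivation:
rank_ℚ(R)=2; free=4−2=2
SNF(R) diag = [2, 6] → torsion [2, 6]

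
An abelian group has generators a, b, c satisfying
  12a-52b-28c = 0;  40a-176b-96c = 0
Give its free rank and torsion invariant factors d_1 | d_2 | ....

Answer: M ≅ ℤ^1 ⊕ ℤ/4 ⊕ ℤ/8

Derivation:
rank_ℚ(R)=2; free=3−2=1
SNF(R) diag = [4, 8] → torsion [4, 8]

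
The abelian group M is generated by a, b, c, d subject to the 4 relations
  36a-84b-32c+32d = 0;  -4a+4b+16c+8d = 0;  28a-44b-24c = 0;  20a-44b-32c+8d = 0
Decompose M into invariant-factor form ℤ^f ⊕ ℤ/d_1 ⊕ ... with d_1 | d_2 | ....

Answer: M ≅ ℤ/4 ⊕ ℤ/8 ⊕ ℤ/8 ⊕ ℤ/24

Derivation:
rank_ℚ(R)=4; free=4−4=0
SNF(R) diag = [4, 8, 8, 24] → torsion [4, 8, 8, 24]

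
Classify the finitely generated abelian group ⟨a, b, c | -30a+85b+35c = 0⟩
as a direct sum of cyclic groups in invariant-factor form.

rank_ℚ(R)=1; free=3−1=2
SNF(R) diag = [5] → torsion [5]

Answer: M ≅ ℤ^2 ⊕ ℤ/5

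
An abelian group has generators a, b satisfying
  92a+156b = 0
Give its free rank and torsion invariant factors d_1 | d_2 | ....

rank_ℚ(R)=1; free=2−1=1
SNF(R) diag = [4] → torsion [4]

Answer: M ≅ ℤ^1 ⊕ ℤ/4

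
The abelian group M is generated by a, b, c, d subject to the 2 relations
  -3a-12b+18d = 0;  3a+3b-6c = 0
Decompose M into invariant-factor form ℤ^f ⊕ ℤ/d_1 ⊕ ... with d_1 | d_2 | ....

Answer: M ≅ ℤ^2 ⊕ ℤ/3 ⊕ ℤ/3

Derivation:
rank_ℚ(R)=2; free=4−2=2
SNF(R) diag = [3, 3] → torsion [3, 3]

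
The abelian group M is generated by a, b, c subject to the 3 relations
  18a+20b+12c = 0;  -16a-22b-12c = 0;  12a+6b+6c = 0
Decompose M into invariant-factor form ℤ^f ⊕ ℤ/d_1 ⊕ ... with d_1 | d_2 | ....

Answer: M ≅ ℤ/2 ⊕ ℤ/2 ⊕ ℤ/6

Derivation:
rank_ℚ(R)=3; free=3−3=0
SNF(R) diag = [2, 2, 6] → torsion [2, 2, 6]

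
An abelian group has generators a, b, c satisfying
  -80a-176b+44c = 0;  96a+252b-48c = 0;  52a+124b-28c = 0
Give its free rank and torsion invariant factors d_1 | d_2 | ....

Answer: M ≅ ℤ/4 ⊕ ℤ/12 ⊕ ℤ/36

Derivation:
rank_ℚ(R)=3; free=3−3=0
SNF(R) diag = [4, 12, 36] → torsion [4, 12, 36]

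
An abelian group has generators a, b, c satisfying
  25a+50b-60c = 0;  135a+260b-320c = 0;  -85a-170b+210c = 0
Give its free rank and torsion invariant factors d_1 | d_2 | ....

Answer: M ≅ ℤ/5 ⊕ ℤ/10 ⊕ ℤ/30

Derivation:
rank_ℚ(R)=3; free=3−3=0
SNF(R) diag = [5, 10, 30] → torsion [5, 10, 30]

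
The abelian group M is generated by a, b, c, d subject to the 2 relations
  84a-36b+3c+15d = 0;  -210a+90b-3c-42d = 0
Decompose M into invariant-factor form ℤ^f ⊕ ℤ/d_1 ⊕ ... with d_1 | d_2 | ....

rank_ℚ(R)=2; free=4−2=2
SNF(R) diag = [3, 9] → torsion [3, 9]

Answer: M ≅ ℤ^2 ⊕ ℤ/3 ⊕ ℤ/9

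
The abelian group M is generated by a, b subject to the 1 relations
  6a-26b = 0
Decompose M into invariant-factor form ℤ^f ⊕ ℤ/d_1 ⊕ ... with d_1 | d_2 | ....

Answer: M ≅ ℤ^1 ⊕ ℤ/2

Derivation:
rank_ℚ(R)=1; free=2−1=1
SNF(R) diag = [2] → torsion [2]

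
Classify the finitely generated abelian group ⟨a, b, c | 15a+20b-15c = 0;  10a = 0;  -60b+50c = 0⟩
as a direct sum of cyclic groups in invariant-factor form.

rank_ℚ(R)=3; free=3−3=0
SNF(R) diag = [5, 10, 20] → torsion [5, 10, 20]

Answer: M ≅ ℤ/5 ⊕ ℤ/10 ⊕ ℤ/20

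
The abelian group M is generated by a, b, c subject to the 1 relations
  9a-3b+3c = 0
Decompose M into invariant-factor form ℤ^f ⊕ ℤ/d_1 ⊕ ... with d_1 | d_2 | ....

Answer: M ≅ ℤ^2 ⊕ ℤ/3

Derivation:
rank_ℚ(R)=1; free=3−1=2
SNF(R) diag = [3] → torsion [3]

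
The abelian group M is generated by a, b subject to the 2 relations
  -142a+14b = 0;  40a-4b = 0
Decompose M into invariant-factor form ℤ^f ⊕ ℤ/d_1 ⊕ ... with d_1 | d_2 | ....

Answer: M ≅ ℤ/2 ⊕ ℤ/4

Derivation:
rank_ℚ(R)=2; free=2−2=0
SNF(R) diag = [2, 4] → torsion [2, 4]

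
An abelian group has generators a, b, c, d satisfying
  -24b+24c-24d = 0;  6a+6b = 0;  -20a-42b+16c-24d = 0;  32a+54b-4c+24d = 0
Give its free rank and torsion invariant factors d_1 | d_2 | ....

Answer: M ≅ ℤ/2 ⊕ ℤ/6 ⊕ ℤ/12 ⊕ ℤ/24

Derivation:
rank_ℚ(R)=4; free=4−4=0
SNF(R) diag = [2, 6, 12, 24] → torsion [2, 6, 12, 24]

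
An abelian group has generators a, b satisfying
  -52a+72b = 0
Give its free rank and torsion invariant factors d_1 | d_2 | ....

Answer: M ≅ ℤ^1 ⊕ ℤ/4

Derivation:
rank_ℚ(R)=1; free=2−1=1
SNF(R) diag = [4] → torsion [4]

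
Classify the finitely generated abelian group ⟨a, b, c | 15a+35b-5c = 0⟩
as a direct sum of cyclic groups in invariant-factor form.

rank_ℚ(R)=1; free=3−1=2
SNF(R) diag = [5] → torsion [5]

Answer: M ≅ ℤ^2 ⊕ ℤ/5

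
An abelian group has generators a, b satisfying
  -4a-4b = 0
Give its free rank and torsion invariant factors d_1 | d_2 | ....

rank_ℚ(R)=1; free=2−1=1
SNF(R) diag = [4] → torsion [4]

Answer: M ≅ ℤ^1 ⊕ ℤ/4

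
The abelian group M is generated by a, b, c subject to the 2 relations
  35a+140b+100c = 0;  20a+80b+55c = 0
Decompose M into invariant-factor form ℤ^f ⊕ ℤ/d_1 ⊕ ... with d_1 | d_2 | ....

Answer: M ≅ ℤ^1 ⊕ ℤ/5 ⊕ ℤ/15

Derivation:
rank_ℚ(R)=2; free=3−2=1
SNF(R) diag = [5, 15] → torsion [5, 15]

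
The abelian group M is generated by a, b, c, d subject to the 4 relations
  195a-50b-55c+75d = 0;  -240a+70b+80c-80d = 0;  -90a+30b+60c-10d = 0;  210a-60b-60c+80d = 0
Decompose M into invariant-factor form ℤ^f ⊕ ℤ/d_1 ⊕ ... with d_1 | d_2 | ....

rank_ℚ(R)=4; free=4−4=0
SNF(R) diag = [5, 10, 30, 90] → torsion [5, 10, 30, 90]

Answer: M ≅ ℤ/5 ⊕ ℤ/10 ⊕ ℤ/30 ⊕ ℤ/90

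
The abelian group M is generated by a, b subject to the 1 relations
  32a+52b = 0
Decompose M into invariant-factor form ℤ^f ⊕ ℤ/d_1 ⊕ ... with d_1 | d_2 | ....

Answer: M ≅ ℤ^1 ⊕ ℤ/4

Derivation:
rank_ℚ(R)=1; free=2−1=1
SNF(R) diag = [4] → torsion [4]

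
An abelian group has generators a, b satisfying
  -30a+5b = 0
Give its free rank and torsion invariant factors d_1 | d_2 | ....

Answer: M ≅ ℤ^1 ⊕ ℤ/5

Derivation:
rank_ℚ(R)=1; free=2−1=1
SNF(R) diag = [5] → torsion [5]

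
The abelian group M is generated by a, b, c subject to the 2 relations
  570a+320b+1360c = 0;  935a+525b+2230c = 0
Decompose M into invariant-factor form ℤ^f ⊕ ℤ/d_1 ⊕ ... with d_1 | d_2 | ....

rank_ℚ(R)=2; free=3−2=1
SNF(R) diag = [5, 10] → torsion [5, 10]

Answer: M ≅ ℤ^1 ⊕ ℤ/5 ⊕ ℤ/10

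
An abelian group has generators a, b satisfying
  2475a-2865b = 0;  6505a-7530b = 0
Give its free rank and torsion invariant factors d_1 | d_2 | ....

Answer: M ≅ ℤ/5 ⊕ ℤ/15

Derivation:
rank_ℚ(R)=2; free=2−2=0
SNF(R) diag = [5, 15] → torsion [5, 15]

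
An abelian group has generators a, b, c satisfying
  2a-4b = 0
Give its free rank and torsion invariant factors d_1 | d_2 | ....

rank_ℚ(R)=1; free=3−1=2
SNF(R) diag = [2] → torsion [2]

Answer: M ≅ ℤ^2 ⊕ ℤ/2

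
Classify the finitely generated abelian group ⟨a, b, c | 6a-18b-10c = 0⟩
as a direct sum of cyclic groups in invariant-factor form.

Answer: M ≅ ℤ^2 ⊕ ℤ/2

Derivation:
rank_ℚ(R)=1; free=3−1=2
SNF(R) diag = [2] → torsion [2]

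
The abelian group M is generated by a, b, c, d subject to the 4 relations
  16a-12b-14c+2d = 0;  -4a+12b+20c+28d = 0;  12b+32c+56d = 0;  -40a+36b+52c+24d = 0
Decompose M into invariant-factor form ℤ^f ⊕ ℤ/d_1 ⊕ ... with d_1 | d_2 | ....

Answer: M ≅ ℤ/2 ⊕ ℤ/4 ⊕ ℤ/12 ⊕ ℤ/12

Derivation:
rank_ℚ(R)=4; free=4−4=0
SNF(R) diag = [2, 4, 12, 12] → torsion [2, 4, 12, 12]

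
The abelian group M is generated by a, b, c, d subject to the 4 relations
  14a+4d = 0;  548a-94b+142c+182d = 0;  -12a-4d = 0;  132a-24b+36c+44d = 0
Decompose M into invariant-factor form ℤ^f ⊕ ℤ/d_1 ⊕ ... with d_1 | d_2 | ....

rank_ℚ(R)=4; free=4−4=0
SNF(R) diag = [2, 2, 4, 12] → torsion [2, 2, 4, 12]

Answer: M ≅ ℤ/2 ⊕ ℤ/2 ⊕ ℤ/4 ⊕ ℤ/12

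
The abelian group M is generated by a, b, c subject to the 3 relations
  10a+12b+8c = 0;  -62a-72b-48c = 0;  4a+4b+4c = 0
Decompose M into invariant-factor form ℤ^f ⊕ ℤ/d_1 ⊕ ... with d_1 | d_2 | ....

rank_ℚ(R)=3; free=3−3=0
SNF(R) diag = [2, 4, 4] → torsion [2, 4, 4]

Answer: M ≅ ℤ/2 ⊕ ℤ/4 ⊕ ℤ/4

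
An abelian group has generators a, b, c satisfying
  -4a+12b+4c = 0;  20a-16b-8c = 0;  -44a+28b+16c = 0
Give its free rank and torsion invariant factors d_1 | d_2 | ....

rank_ℚ(R)=3; free=3−3=0
SNF(R) diag = [4, 4, 4] → torsion [4, 4, 4]

Answer: M ≅ ℤ/4 ⊕ ℤ/4 ⊕ ℤ/4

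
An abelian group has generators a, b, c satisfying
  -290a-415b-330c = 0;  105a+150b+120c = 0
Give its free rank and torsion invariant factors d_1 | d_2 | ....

rank_ℚ(R)=2; free=3−2=1
SNF(R) diag = [5, 15] → torsion [5, 15]

Answer: M ≅ ℤ^1 ⊕ ℤ/5 ⊕ ℤ/15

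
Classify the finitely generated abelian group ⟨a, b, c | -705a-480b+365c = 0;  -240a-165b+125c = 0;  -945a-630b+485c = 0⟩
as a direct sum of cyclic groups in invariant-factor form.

Answer: M ≅ ℤ/5 ⊕ ℤ/15 ⊕ ℤ/30

Derivation:
rank_ℚ(R)=3; free=3−3=0
SNF(R) diag = [5, 15, 30] → torsion [5, 15, 30]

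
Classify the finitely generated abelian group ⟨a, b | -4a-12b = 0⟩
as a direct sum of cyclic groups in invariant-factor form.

rank_ℚ(R)=1; free=2−1=1
SNF(R) diag = [4] → torsion [4]

Answer: M ≅ ℤ^1 ⊕ ℤ/4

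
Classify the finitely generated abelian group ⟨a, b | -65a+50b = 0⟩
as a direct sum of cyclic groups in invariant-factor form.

Answer: M ≅ ℤ^1 ⊕ ℤ/5

Derivation:
rank_ℚ(R)=1; free=2−1=1
SNF(R) diag = [5] → torsion [5]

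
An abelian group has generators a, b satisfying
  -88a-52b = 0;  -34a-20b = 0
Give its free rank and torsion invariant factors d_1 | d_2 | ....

Answer: M ≅ ℤ/2 ⊕ ℤ/4

Derivation:
rank_ℚ(R)=2; free=2−2=0
SNF(R) diag = [2, 4] → torsion [2, 4]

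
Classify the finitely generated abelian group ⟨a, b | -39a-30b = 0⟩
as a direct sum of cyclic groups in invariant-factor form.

Answer: M ≅ ℤ^1 ⊕ ℤ/3

Derivation:
rank_ℚ(R)=1; free=2−1=1
SNF(R) diag = [3] → torsion [3]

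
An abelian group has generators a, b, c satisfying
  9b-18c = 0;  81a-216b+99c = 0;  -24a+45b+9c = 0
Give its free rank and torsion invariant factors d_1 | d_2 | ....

rank_ℚ(R)=3; free=3−3=0
SNF(R) diag = [3, 9, 9] → torsion [3, 9, 9]

Answer: M ≅ ℤ/3 ⊕ ℤ/9 ⊕ ℤ/9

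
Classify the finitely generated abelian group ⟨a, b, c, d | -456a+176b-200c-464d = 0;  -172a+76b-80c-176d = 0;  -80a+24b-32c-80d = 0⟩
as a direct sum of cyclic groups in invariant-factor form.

Answer: M ≅ ℤ^1 ⊕ ℤ/4 ⊕ ℤ/8 ⊕ ℤ/24

Derivation:
rank_ℚ(R)=3; free=4−3=1
SNF(R) diag = [4, 8, 24] → torsion [4, 8, 24]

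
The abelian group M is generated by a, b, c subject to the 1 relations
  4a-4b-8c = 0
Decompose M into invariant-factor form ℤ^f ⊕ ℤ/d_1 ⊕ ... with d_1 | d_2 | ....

rank_ℚ(R)=1; free=3−1=2
SNF(R) diag = [4] → torsion [4]

Answer: M ≅ ℤ^2 ⊕ ℤ/4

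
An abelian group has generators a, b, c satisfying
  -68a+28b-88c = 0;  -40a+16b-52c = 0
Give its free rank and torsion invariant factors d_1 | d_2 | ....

Answer: M ≅ ℤ^1 ⊕ ℤ/4 ⊕ ℤ/4

Derivation:
rank_ℚ(R)=2; free=3−2=1
SNF(R) diag = [4, 4] → torsion [4, 4]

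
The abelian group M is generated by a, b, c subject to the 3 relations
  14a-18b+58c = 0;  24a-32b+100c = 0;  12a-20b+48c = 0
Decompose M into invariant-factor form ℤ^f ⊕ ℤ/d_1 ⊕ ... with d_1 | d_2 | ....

rank_ℚ(R)=3; free=3−3=0
SNF(R) diag = [2, 4, 8] → torsion [2, 4, 8]

Answer: M ≅ ℤ/2 ⊕ ℤ/4 ⊕ ℤ/8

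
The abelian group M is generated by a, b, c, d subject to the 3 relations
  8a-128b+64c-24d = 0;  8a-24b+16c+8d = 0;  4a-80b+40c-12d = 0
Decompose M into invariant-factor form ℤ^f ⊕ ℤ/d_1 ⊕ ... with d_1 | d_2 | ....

rank_ℚ(R)=3; free=4−3=1
SNF(R) diag = [4, 8, 16] → torsion [4, 8, 16]

Answer: M ≅ ℤ^1 ⊕ ℤ/4 ⊕ ℤ/8 ⊕ ℤ/16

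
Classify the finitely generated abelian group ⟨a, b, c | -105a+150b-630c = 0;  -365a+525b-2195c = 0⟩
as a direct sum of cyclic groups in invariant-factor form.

rank_ℚ(R)=2; free=3−2=1
SNF(R) diag = [5, 15] → torsion [5, 15]

Answer: M ≅ ℤ^1 ⊕ ℤ/5 ⊕ ℤ/15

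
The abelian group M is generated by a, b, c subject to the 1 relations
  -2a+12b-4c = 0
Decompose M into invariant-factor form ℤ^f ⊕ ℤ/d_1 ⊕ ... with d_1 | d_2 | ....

rank_ℚ(R)=1; free=3−1=2
SNF(R) diag = [2] → torsion [2]

Answer: M ≅ ℤ^2 ⊕ ℤ/2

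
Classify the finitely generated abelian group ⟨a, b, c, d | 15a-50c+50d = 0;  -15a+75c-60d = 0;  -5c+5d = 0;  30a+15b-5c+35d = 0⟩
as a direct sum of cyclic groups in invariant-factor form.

Answer: M ≅ ℤ/5 ⊕ ℤ/15 ⊕ ℤ/15 ⊕ ℤ/15

Derivation:
rank_ℚ(R)=4; free=4−4=0
SNF(R) diag = [5, 15, 15, 15] → torsion [5, 15, 15, 15]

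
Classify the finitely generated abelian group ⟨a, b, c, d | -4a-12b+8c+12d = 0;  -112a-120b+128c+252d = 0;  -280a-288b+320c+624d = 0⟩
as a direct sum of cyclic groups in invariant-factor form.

Answer: M ≅ ℤ^1 ⊕ ℤ/4 ⊕ ℤ/12 ⊕ ℤ/24

Derivation:
rank_ℚ(R)=3; free=4−3=1
SNF(R) diag = [4, 12, 24] → torsion [4, 12, 24]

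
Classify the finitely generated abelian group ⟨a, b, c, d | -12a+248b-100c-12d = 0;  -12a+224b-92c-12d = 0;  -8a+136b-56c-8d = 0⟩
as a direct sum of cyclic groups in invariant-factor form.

rank_ℚ(R)=3; free=4−3=1
SNF(R) diag = [4, 8, 8] → torsion [4, 8, 8]

Answer: M ≅ ℤ^1 ⊕ ℤ/4 ⊕ ℤ/8 ⊕ ℤ/8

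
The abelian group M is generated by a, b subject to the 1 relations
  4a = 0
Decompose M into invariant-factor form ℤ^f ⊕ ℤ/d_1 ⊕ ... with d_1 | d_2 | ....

rank_ℚ(R)=1; free=2−1=1
SNF(R) diag = [4] → torsion [4]

Answer: M ≅ ℤ^1 ⊕ ℤ/4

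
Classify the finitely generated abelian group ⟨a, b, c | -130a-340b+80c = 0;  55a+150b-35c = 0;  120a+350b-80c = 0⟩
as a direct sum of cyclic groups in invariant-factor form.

rank_ℚ(R)=3; free=3−3=0
SNF(R) diag = [5, 10, 10] → torsion [5, 10, 10]

Answer: M ≅ ℤ/5 ⊕ ℤ/10 ⊕ ℤ/10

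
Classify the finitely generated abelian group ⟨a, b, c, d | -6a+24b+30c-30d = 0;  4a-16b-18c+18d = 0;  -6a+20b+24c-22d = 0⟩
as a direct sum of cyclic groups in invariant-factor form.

Answer: M ≅ ℤ^1 ⊕ ℤ/2 ⊕ ℤ/2 ⊕ ℤ/6

Derivation:
rank_ℚ(R)=3; free=4−3=1
SNF(R) diag = [2, 2, 6] → torsion [2, 2, 6]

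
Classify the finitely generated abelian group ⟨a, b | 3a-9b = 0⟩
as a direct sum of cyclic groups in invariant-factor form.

Answer: M ≅ ℤ^1 ⊕ ℤ/3

Derivation:
rank_ℚ(R)=1; free=2−1=1
SNF(R) diag = [3] → torsion [3]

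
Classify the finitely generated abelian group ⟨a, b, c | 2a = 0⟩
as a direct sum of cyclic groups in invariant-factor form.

Answer: M ≅ ℤ^2 ⊕ ℤ/2

Derivation:
rank_ℚ(R)=1; free=3−1=2
SNF(R) diag = [2] → torsion [2]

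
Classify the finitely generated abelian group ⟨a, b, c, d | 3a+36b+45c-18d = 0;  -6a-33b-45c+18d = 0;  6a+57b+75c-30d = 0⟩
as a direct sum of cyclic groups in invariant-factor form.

Answer: M ≅ ℤ^1 ⊕ ℤ/3 ⊕ ℤ/3 ⊕ ℤ/6

Derivation:
rank_ℚ(R)=3; free=4−3=1
SNF(R) diag = [3, 3, 6] → torsion [3, 3, 6]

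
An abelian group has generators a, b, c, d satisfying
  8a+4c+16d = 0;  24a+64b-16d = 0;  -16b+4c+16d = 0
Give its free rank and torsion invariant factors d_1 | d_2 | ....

rank_ℚ(R)=3; free=4−3=1
SNF(R) diag = [4, 8, 16] → torsion [4, 8, 16]

Answer: M ≅ ℤ^1 ⊕ ℤ/4 ⊕ ℤ/8 ⊕ ℤ/16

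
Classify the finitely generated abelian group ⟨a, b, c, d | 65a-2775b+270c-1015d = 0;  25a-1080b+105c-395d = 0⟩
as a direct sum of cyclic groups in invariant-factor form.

rank_ℚ(R)=2; free=4−2=2
SNF(R) diag = [5, 15] → torsion [5, 15]

Answer: M ≅ ℤ^2 ⊕ ℤ/5 ⊕ ℤ/15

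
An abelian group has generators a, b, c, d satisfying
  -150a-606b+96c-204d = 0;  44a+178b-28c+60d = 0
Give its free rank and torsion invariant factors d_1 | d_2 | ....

rank_ℚ(R)=2; free=4−2=2
SNF(R) diag = [2, 6] → torsion [2, 6]

Answer: M ≅ ℤ^2 ⊕ ℤ/2 ⊕ ℤ/6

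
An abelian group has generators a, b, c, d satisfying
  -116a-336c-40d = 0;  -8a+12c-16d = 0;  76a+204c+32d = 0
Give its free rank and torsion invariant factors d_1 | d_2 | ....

Answer: M ≅ ℤ^1 ⊕ ℤ/4 ⊕ ℤ/12 ⊕ ℤ/24

Derivation:
rank_ℚ(R)=3; free=4−3=1
SNF(R) diag = [4, 12, 24] → torsion [4, 12, 24]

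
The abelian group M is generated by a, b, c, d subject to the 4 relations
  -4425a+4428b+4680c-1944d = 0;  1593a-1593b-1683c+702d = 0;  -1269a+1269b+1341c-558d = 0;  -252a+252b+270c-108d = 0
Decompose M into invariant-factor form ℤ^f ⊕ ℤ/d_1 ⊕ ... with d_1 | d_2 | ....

Answer: M ≅ ℤ/3 ⊕ ℤ/9 ⊕ ℤ/18 ⊕ ℤ/36

Derivation:
rank_ℚ(R)=4; free=4−4=0
SNF(R) diag = [3, 9, 18, 36] → torsion [3, 9, 18, 36]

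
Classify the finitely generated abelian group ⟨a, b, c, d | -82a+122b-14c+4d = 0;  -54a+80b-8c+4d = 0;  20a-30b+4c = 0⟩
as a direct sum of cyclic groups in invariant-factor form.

rank_ℚ(R)=3; free=4−3=1
SNF(R) diag = [2, 2, 2] → torsion [2, 2, 2]

Answer: M ≅ ℤ^1 ⊕ ℤ/2 ⊕ ℤ/2 ⊕ ℤ/2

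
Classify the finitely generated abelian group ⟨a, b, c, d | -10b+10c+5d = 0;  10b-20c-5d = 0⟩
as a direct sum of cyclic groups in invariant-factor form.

Answer: M ≅ ℤ^2 ⊕ ℤ/5 ⊕ ℤ/10

Derivation:
rank_ℚ(R)=2; free=4−2=2
SNF(R) diag = [5, 10] → torsion [5, 10]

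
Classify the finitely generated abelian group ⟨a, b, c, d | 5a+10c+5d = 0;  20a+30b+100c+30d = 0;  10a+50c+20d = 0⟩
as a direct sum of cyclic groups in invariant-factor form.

rank_ℚ(R)=3; free=4−3=1
SNF(R) diag = [5, 10, 30] → torsion [5, 10, 30]

Answer: M ≅ ℤ^1 ⊕ ℤ/5 ⊕ ℤ/10 ⊕ ℤ/30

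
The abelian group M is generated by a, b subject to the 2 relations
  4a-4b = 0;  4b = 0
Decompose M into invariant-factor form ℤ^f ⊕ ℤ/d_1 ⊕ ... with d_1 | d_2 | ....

rank_ℚ(R)=2; free=2−2=0
SNF(R) diag = [4, 4] → torsion [4, 4]

Answer: M ≅ ℤ/4 ⊕ ℤ/4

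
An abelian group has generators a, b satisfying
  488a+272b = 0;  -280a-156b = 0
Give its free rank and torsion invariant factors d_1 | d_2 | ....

Answer: M ≅ ℤ/4 ⊕ ℤ/8

Derivation:
rank_ℚ(R)=2; free=2−2=0
SNF(R) diag = [4, 8] → torsion [4, 8]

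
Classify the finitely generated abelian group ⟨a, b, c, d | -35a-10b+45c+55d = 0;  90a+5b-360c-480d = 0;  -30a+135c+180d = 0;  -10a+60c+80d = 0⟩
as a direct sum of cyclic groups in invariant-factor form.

rank_ℚ(R)=4; free=4−4=0
SNF(R) diag = [5, 5, 15, 30] → torsion [5, 5, 15, 30]

Answer: M ≅ ℤ/5 ⊕ ℤ/5 ⊕ ℤ/15 ⊕ ℤ/30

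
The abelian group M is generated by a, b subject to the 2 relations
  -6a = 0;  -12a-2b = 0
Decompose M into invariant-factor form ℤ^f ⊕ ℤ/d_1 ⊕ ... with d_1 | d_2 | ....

rank_ℚ(R)=2; free=2−2=0
SNF(R) diag = [2, 6] → torsion [2, 6]

Answer: M ≅ ℤ/2 ⊕ ℤ/6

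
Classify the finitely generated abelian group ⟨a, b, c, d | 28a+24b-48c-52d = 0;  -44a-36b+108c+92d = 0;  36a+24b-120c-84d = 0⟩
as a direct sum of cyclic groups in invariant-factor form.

Answer: M ≅ ℤ^1 ⊕ ℤ/4 ⊕ ℤ/12 ⊕ ℤ/24

Derivation:
rank_ℚ(R)=3; free=4−3=1
SNF(R) diag = [4, 12, 24] → torsion [4, 12, 24]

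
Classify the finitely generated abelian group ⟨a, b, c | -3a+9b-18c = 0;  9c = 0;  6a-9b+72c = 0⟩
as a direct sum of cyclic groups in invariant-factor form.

rank_ℚ(R)=3; free=3−3=0
SNF(R) diag = [3, 9, 9] → torsion [3, 9, 9]

Answer: M ≅ ℤ/3 ⊕ ℤ/9 ⊕ ℤ/9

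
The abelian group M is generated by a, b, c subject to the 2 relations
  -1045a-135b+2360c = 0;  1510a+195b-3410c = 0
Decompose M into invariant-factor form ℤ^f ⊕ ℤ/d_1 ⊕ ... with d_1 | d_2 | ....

rank_ℚ(R)=2; free=3−2=1
SNF(R) diag = [5, 15] → torsion [5, 15]

Answer: M ≅ ℤ^1 ⊕ ℤ/5 ⊕ ℤ/15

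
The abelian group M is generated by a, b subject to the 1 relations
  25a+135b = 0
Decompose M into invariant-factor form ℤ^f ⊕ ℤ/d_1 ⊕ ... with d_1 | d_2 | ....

Answer: M ≅ ℤ^1 ⊕ ℤ/5

Derivation:
rank_ℚ(R)=1; free=2−1=1
SNF(R) diag = [5] → torsion [5]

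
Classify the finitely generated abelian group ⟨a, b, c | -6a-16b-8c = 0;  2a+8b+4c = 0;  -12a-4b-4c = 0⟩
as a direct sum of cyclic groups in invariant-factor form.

rank_ℚ(R)=3; free=3−3=0
SNF(R) diag = [2, 4, 4] → torsion [2, 4, 4]

Answer: M ≅ ℤ/2 ⊕ ℤ/4 ⊕ ℤ/4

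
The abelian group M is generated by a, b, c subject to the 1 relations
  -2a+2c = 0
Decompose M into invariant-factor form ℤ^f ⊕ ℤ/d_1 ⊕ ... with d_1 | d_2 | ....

Answer: M ≅ ℤ^2 ⊕ ℤ/2

Derivation:
rank_ℚ(R)=1; free=3−1=2
SNF(R) diag = [2] → torsion [2]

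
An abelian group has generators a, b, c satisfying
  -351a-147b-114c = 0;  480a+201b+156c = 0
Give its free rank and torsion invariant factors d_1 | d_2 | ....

rank_ℚ(R)=2; free=3−2=1
SNF(R) diag = [3, 3] → torsion [3, 3]

Answer: M ≅ ℤ^1 ⊕ ℤ/3 ⊕ ℤ/3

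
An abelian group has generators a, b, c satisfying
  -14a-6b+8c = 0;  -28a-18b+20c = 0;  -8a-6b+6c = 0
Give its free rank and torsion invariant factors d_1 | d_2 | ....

rank_ℚ(R)=3; free=3−3=0
SNF(R) diag = [2, 2, 6] → torsion [2, 2, 6]

Answer: M ≅ ℤ/2 ⊕ ℤ/2 ⊕ ℤ/6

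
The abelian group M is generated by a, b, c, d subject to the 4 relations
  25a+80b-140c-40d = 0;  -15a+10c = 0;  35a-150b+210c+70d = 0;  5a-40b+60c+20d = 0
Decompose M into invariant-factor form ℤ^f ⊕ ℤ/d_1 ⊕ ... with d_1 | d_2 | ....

Answer: M ≅ ℤ/5 ⊕ ℤ/10 ⊕ ℤ/10 ⊕ ℤ/20

Derivation:
rank_ℚ(R)=4; free=4−4=0
SNF(R) diag = [5, 10, 10, 20] → torsion [5, 10, 10, 20]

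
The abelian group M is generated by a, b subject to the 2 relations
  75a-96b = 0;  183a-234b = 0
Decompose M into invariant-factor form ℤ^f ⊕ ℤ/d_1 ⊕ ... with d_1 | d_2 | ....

Answer: M ≅ ℤ/3 ⊕ ℤ/6

Derivation:
rank_ℚ(R)=2; free=2−2=0
SNF(R) diag = [3, 6] → torsion [3, 6]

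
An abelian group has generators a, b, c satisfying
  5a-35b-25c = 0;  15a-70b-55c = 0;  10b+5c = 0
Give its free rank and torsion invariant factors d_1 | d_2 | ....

rank_ℚ(R)=3; free=3−3=0
SNF(R) diag = [5, 5, 5] → torsion [5, 5, 5]

Answer: M ≅ ℤ/5 ⊕ ℤ/5 ⊕ ℤ/5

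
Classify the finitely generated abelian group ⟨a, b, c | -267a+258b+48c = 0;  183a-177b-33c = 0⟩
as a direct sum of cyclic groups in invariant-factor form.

rank_ℚ(R)=2; free=3−2=1
SNF(R) diag = [3, 3] → torsion [3, 3]

Answer: M ≅ ℤ^1 ⊕ ℤ/3 ⊕ ℤ/3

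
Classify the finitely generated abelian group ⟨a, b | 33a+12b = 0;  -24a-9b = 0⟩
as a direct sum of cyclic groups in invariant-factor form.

Answer: M ≅ ℤ/3 ⊕ ℤ/3

Derivation:
rank_ℚ(R)=2; free=2−2=0
SNF(R) diag = [3, 3] → torsion [3, 3]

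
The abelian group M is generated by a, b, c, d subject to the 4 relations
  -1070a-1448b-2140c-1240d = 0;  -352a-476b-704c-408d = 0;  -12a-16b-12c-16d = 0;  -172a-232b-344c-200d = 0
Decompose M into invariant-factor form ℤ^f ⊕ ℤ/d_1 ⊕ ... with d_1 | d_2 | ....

rank_ℚ(R)=4; free=4−4=0
SNF(R) diag = [2, 4, 12, 24] → torsion [2, 4, 12, 24]

Answer: M ≅ ℤ/2 ⊕ ℤ/4 ⊕ ℤ/12 ⊕ ℤ/24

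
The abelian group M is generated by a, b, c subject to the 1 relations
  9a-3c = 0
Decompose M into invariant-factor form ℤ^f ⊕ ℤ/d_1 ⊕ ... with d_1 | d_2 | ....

rank_ℚ(R)=1; free=3−1=2
SNF(R) diag = [3] → torsion [3]

Answer: M ≅ ℤ^2 ⊕ ℤ/3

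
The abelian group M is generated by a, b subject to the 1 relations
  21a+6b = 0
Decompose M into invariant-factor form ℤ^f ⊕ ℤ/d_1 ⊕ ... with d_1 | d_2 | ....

Answer: M ≅ ℤ^1 ⊕ ℤ/3

Derivation:
rank_ℚ(R)=1; free=2−1=1
SNF(R) diag = [3] → torsion [3]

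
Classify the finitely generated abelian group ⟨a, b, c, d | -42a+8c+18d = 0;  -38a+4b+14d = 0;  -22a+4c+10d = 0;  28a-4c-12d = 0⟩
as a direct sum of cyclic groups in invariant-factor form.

Answer: M ≅ ℤ/2 ⊕ ℤ/4 ⊕ ℤ/4 ⊕ ℤ/4

Derivation:
rank_ℚ(R)=4; free=4−4=0
SNF(R) diag = [2, 4, 4, 4] → torsion [2, 4, 4, 4]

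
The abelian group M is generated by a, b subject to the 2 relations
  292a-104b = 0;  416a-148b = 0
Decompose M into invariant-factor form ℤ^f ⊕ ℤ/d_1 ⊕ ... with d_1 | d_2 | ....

rank_ℚ(R)=2; free=2−2=0
SNF(R) diag = [4, 12] → torsion [4, 12]

Answer: M ≅ ℤ/4 ⊕ ℤ/12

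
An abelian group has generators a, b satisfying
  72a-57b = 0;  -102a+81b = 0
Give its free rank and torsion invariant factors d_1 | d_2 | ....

rank_ℚ(R)=2; free=2−2=0
SNF(R) diag = [3, 6] → torsion [3, 6]

Answer: M ≅ ℤ/3 ⊕ ℤ/6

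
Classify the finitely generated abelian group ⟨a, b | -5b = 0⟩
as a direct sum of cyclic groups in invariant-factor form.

Answer: M ≅ ℤ^1 ⊕ ℤ/5

Derivation:
rank_ℚ(R)=1; free=2−1=1
SNF(R) diag = [5] → torsion [5]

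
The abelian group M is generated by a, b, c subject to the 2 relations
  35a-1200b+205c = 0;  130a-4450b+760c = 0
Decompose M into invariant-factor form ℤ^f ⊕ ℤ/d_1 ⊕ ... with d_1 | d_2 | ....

rank_ℚ(R)=2; free=3−2=1
SNF(R) diag = [5, 10] → torsion [5, 10]

Answer: M ≅ ℤ^1 ⊕ ℤ/5 ⊕ ℤ/10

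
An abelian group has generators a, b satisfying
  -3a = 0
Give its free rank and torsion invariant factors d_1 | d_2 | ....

Answer: M ≅ ℤ^1 ⊕ ℤ/3

Derivation:
rank_ℚ(R)=1; free=2−1=1
SNF(R) diag = [3] → torsion [3]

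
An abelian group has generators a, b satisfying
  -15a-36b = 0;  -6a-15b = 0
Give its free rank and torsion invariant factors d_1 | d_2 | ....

Answer: M ≅ ℤ/3 ⊕ ℤ/3

Derivation:
rank_ℚ(R)=2; free=2−2=0
SNF(R) diag = [3, 3] → torsion [3, 3]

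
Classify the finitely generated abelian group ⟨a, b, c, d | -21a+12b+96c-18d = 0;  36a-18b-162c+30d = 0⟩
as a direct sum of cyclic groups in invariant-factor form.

rank_ℚ(R)=2; free=4−2=2
SNF(R) diag = [3, 6] → torsion [3, 6]

Answer: M ≅ ℤ^2 ⊕ ℤ/3 ⊕ ℤ/6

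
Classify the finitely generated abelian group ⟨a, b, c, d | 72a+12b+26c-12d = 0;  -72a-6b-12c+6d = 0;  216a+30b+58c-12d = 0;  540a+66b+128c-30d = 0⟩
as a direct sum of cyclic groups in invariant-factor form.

rank_ℚ(R)=4; free=4−4=0
SNF(R) diag = [2, 6, 18, 36] → torsion [2, 6, 18, 36]

Answer: M ≅ ℤ/2 ⊕ ℤ/6 ⊕ ℤ/18 ⊕ ℤ/36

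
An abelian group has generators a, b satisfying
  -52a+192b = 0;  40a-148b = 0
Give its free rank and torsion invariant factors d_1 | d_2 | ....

Answer: M ≅ ℤ/4 ⊕ ℤ/4

Derivation:
rank_ℚ(R)=2; free=2−2=0
SNF(R) diag = [4, 4] → torsion [4, 4]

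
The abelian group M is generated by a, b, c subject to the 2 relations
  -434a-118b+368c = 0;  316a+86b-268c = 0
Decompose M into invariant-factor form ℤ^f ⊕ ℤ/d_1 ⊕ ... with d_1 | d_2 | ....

rank_ℚ(R)=2; free=3−2=1
SNF(R) diag = [2, 6] → torsion [2, 6]

Answer: M ≅ ℤ^1 ⊕ ℤ/2 ⊕ ℤ/6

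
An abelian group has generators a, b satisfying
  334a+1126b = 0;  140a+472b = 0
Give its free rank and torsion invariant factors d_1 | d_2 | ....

rank_ℚ(R)=2; free=2−2=0
SNF(R) diag = [2, 4] → torsion [2, 4]

Answer: M ≅ ℤ/2 ⊕ ℤ/4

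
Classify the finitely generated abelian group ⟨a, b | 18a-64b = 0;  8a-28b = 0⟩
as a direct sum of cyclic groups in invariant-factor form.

Answer: M ≅ ℤ/2 ⊕ ℤ/4

Derivation:
rank_ℚ(R)=2; free=2−2=0
SNF(R) diag = [2, 4] → torsion [2, 4]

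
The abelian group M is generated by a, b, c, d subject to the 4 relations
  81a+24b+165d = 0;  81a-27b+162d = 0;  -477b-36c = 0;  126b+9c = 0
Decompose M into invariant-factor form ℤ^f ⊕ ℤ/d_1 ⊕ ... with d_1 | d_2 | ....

Answer: M ≅ ℤ/3 ⊕ ℤ/9 ⊕ ℤ/27 ⊕ ℤ/81

Derivation:
rank_ℚ(R)=4; free=4−4=0
SNF(R) diag = [3, 9, 27, 81] → torsion [3, 9, 27, 81]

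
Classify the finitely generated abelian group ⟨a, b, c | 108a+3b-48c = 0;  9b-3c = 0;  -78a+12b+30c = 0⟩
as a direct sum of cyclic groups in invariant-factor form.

Answer: M ≅ ℤ/3 ⊕ ℤ/3 ⊕ ℤ/6

Derivation:
rank_ℚ(R)=3; free=3−3=0
SNF(R) diag = [3, 3, 6] → torsion [3, 3, 6]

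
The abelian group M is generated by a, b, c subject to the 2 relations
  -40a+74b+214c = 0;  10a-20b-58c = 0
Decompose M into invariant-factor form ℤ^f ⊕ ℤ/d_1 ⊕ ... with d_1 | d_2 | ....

Answer: M ≅ ℤ^1 ⊕ ℤ/2 ⊕ ℤ/6

Derivation:
rank_ℚ(R)=2; free=3−2=1
SNF(R) diag = [2, 6] → torsion [2, 6]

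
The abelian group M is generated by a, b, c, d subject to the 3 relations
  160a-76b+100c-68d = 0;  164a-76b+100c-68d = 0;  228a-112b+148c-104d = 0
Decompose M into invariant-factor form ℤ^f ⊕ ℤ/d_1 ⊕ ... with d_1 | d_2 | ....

rank_ℚ(R)=3; free=4−3=1
SNF(R) diag = [4, 4, 12] → torsion [4, 4, 12]

Answer: M ≅ ℤ^1 ⊕ ℤ/4 ⊕ ℤ/4 ⊕ ℤ/12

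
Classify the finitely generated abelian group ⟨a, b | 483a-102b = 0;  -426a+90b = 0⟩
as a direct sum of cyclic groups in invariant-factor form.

rank_ℚ(R)=2; free=2−2=0
SNF(R) diag = [3, 6] → torsion [3, 6]

Answer: M ≅ ℤ/3 ⊕ ℤ/6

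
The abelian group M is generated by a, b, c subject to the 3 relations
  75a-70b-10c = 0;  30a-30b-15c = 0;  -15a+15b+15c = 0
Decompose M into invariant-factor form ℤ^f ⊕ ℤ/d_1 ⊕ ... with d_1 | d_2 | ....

Answer: M ≅ ℤ/5 ⊕ ℤ/15 ⊕ ℤ/15

Derivation:
rank_ℚ(R)=3; free=3−3=0
SNF(R) diag = [5, 15, 15] → torsion [5, 15, 15]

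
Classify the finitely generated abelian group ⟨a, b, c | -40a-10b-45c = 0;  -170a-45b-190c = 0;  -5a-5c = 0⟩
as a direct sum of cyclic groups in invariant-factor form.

rank_ℚ(R)=3; free=3−3=0
SNF(R) diag = [5, 5, 5] → torsion [5, 5, 5]

Answer: M ≅ ℤ/5 ⊕ ℤ/5 ⊕ ℤ/5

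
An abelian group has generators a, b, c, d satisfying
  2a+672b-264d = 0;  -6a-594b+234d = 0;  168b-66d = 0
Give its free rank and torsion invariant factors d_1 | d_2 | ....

rank_ℚ(R)=3; free=4−3=1
SNF(R) diag = [2, 6, 18] → torsion [2, 6, 18]

Answer: M ≅ ℤ^1 ⊕ ℤ/2 ⊕ ℤ/6 ⊕ ℤ/18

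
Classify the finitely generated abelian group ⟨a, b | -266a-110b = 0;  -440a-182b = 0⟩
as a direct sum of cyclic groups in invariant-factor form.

rank_ℚ(R)=2; free=2−2=0
SNF(R) diag = [2, 6] → torsion [2, 6]

Answer: M ≅ ℤ/2 ⊕ ℤ/6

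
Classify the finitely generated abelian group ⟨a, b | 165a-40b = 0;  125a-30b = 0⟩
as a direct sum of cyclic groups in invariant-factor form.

Answer: M ≅ ℤ/5 ⊕ ℤ/10

Derivation:
rank_ℚ(R)=2; free=2−2=0
SNF(R) diag = [5, 10] → torsion [5, 10]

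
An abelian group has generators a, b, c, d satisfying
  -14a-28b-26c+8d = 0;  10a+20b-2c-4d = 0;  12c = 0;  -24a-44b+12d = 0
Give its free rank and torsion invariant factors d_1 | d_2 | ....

Answer: M ≅ ℤ/2 ⊕ ℤ/4 ⊕ ℤ/12 ⊕ ℤ/12

Derivation:
rank_ℚ(R)=4; free=4−4=0
SNF(R) diag = [2, 4, 12, 12] → torsion [2, 4, 12, 12]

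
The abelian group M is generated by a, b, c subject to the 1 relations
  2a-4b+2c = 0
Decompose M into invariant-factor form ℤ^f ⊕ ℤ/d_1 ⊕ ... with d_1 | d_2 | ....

Answer: M ≅ ℤ^2 ⊕ ℤ/2

Derivation:
rank_ℚ(R)=1; free=3−1=2
SNF(R) diag = [2] → torsion [2]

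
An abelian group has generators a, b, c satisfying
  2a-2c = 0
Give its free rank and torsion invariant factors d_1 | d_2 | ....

Answer: M ≅ ℤ^2 ⊕ ℤ/2

Derivation:
rank_ℚ(R)=1; free=3−1=2
SNF(R) diag = [2] → torsion [2]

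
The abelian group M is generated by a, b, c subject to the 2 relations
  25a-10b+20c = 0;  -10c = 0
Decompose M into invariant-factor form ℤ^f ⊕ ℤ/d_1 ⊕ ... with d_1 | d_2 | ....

Answer: M ≅ ℤ^1 ⊕ ℤ/5 ⊕ ℤ/10

Derivation:
rank_ℚ(R)=2; free=3−2=1
SNF(R) diag = [5, 10] → torsion [5, 10]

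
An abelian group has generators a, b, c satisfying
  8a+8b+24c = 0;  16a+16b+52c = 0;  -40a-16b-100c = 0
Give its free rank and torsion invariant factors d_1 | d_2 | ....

Answer: M ≅ ℤ/4 ⊕ ℤ/8 ⊕ ℤ/24

Derivation:
rank_ℚ(R)=3; free=3−3=0
SNF(R) diag = [4, 8, 24] → torsion [4, 8, 24]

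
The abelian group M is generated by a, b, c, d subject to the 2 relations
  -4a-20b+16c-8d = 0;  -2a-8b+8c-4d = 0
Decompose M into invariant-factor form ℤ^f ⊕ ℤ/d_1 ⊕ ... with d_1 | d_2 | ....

Answer: M ≅ ℤ^2 ⊕ ℤ/2 ⊕ ℤ/4

Derivation:
rank_ℚ(R)=2; free=4−2=2
SNF(R) diag = [2, 4] → torsion [2, 4]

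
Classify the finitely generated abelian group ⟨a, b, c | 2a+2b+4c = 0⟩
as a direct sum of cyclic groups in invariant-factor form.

Answer: M ≅ ℤ^2 ⊕ ℤ/2

Derivation:
rank_ℚ(R)=1; free=3−1=2
SNF(R) diag = [2] → torsion [2]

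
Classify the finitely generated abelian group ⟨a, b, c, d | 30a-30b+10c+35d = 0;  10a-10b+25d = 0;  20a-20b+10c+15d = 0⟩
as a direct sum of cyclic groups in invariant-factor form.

Answer: M ≅ ℤ^1 ⊕ ℤ/5 ⊕ ℤ/10 ⊕ ℤ/10

Derivation:
rank_ℚ(R)=3; free=4−3=1
SNF(R) diag = [5, 10, 10] → torsion [5, 10, 10]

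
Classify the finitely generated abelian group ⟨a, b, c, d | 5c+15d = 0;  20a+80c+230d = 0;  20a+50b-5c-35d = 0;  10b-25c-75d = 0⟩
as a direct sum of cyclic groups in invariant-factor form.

Answer: M ≅ ℤ/5 ⊕ ℤ/10 ⊕ ℤ/10 ⊕ ℤ/20

Derivation:
rank_ℚ(R)=4; free=4−4=0
SNF(R) diag = [5, 10, 10, 20] → torsion [5, 10, 10, 20]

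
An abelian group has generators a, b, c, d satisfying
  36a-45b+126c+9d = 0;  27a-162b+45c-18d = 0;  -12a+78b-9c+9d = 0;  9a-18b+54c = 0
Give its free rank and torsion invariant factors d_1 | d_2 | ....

Answer: M ≅ ℤ/3 ⊕ ℤ/9 ⊕ ℤ/27 ⊕ ℤ/27

Derivation:
rank_ℚ(R)=4; free=4−4=0
SNF(R) diag = [3, 9, 27, 27] → torsion [3, 9, 27, 27]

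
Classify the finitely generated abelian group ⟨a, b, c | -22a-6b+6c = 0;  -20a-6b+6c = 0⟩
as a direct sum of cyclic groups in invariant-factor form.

rank_ℚ(R)=2; free=3−2=1
SNF(R) diag = [2, 6] → torsion [2, 6]

Answer: M ≅ ℤ^1 ⊕ ℤ/2 ⊕ ℤ/6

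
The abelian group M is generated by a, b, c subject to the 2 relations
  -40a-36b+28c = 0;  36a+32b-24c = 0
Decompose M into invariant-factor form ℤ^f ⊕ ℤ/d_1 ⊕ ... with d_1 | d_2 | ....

Answer: M ≅ ℤ^1 ⊕ ℤ/4 ⊕ ℤ/4

Derivation:
rank_ℚ(R)=2; free=3−2=1
SNF(R) diag = [4, 4] → torsion [4, 4]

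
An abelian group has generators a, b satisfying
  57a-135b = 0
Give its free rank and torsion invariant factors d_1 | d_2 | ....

Answer: M ≅ ℤ^1 ⊕ ℤ/3

Derivation:
rank_ℚ(R)=1; free=2−1=1
SNF(R) diag = [3] → torsion [3]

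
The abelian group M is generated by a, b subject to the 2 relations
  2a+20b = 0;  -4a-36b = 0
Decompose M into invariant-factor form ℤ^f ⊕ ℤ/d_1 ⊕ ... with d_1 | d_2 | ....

Answer: M ≅ ℤ/2 ⊕ ℤ/4

Derivation:
rank_ℚ(R)=2; free=2−2=0
SNF(R) diag = [2, 4] → torsion [2, 4]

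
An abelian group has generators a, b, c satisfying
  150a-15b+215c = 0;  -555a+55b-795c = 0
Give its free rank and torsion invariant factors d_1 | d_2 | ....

rank_ℚ(R)=2; free=3−2=1
SNF(R) diag = [5, 5] → torsion [5, 5]

Answer: M ≅ ℤ^1 ⊕ ℤ/5 ⊕ ℤ/5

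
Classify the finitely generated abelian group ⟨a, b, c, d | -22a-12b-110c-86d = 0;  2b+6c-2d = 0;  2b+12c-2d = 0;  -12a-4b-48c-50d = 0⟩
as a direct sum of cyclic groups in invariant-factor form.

Answer: M ≅ ℤ/2 ⊕ ℤ/2 ⊕ ℤ/6 ⊕ ℤ/6

Derivation:
rank_ℚ(R)=4; free=4−4=0
SNF(R) diag = [2, 2, 6, 6] → torsion [2, 2, 6, 6]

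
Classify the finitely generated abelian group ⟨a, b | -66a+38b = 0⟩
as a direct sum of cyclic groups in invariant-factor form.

Answer: M ≅ ℤ^1 ⊕ ℤ/2

Derivation:
rank_ℚ(R)=1; free=2−1=1
SNF(R) diag = [2] → torsion [2]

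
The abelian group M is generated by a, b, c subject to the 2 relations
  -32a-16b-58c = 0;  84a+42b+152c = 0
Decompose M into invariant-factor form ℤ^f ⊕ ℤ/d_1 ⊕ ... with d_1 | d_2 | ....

Answer: M ≅ ℤ^1 ⊕ ℤ/2 ⊕ ℤ/2

Derivation:
rank_ℚ(R)=2; free=3−2=1
SNF(R) diag = [2, 2] → torsion [2, 2]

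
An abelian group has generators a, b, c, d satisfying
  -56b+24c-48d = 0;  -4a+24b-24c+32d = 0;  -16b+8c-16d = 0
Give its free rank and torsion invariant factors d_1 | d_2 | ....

Answer: M ≅ ℤ^1 ⊕ ℤ/4 ⊕ ℤ/8 ⊕ ℤ/8

Derivation:
rank_ℚ(R)=3; free=4−3=1
SNF(R) diag = [4, 8, 8] → torsion [4, 8, 8]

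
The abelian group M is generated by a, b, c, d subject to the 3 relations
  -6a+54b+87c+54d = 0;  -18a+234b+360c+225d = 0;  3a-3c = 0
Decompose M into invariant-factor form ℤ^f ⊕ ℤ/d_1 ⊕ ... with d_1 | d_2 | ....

Answer: M ≅ ℤ^1 ⊕ ℤ/3 ⊕ ℤ/9 ⊕ ℤ/27

Derivation:
rank_ℚ(R)=3; free=4−3=1
SNF(R) diag = [3, 9, 27] → torsion [3, 9, 27]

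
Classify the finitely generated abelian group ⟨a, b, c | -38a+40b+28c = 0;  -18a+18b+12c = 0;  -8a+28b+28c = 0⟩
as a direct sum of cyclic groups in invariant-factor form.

Answer: M ≅ ℤ/2 ⊕ ℤ/6 ⊕ ℤ/12

Derivation:
rank_ℚ(R)=3; free=3−3=0
SNF(R) diag = [2, 6, 12] → torsion [2, 6, 12]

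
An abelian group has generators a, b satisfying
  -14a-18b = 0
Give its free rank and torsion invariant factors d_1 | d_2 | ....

rank_ℚ(R)=1; free=2−1=1
SNF(R) diag = [2] → torsion [2]

Answer: M ≅ ℤ^1 ⊕ ℤ/2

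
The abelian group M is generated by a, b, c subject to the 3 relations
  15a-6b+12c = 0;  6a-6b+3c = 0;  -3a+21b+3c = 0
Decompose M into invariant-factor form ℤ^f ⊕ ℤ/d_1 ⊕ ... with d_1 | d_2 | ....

Answer: M ≅ ℤ/3 ⊕ ℤ/9 ⊕ ℤ/9

Derivation:
rank_ℚ(R)=3; free=3−3=0
SNF(R) diag = [3, 9, 9] → torsion [3, 9, 9]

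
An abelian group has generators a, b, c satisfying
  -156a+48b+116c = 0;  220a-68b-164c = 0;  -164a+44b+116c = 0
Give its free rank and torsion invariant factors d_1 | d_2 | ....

Answer: M ≅ ℤ/4 ⊕ ℤ/4 ⊕ ℤ/8

Derivation:
rank_ℚ(R)=3; free=3−3=0
SNF(R) diag = [4, 4, 8] → torsion [4, 4, 8]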